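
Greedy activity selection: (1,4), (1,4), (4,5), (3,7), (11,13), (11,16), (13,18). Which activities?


Greedy: pick earliest-ending, then skip overlaps.
Selected (4 activities): [(1, 4), (4, 5), (11, 13), (13, 18)]


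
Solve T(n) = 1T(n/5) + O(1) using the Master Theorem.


a=1, b=5, c=0. log_5(1)=0 = c=0. Case 2: O(n^c log n) = O(log n)
Complexity: O(log n)


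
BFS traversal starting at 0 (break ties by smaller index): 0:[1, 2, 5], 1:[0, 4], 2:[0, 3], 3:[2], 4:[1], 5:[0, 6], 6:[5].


BFS queue: start with [0]
Visit order: [0, 1, 2, 5, 4, 3, 6]


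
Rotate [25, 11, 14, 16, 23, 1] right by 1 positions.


Right rotate by 1: [1, 25, 11, 14, 16, 23]


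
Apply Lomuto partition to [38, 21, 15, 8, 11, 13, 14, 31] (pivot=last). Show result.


Elements <= 31 go left of pivot.
Result: [21, 15, 8, 11, 13, 14, 31, 38], pivot at index 6


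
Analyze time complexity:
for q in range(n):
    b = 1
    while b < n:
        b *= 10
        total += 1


Per nesting level: O(n) * O(log n) = O(n log n)
Complexity: O(n log n)


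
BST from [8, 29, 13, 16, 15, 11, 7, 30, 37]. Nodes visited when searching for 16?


BST root = 8
Search for 16: compare at each node
Path: [8, 29, 13, 16]


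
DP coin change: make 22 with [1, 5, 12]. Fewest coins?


dp[0]=0; dp[i]=1+min(dp[i-c] for c in coins)
...dp[17]=2, dp[18]=3, dp[19]=4, dp[20]=4, dp[21]=5, dp[22]=3
Minimum coins for 22 = 3


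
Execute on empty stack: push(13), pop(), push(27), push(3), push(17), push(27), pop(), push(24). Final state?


push(13) -> [13]
pop() returns 13 -> []
push(27) -> [27]
push(3) -> [27, 3]
push(17) -> [27, 3, 17]
push(27) -> [27, 3, 17, 27]
pop() returns 27 -> [27, 3, 17]
push(24) -> [27, 3, 17, 24]
Final stack (bottom to top): [27, 3, 17, 24]


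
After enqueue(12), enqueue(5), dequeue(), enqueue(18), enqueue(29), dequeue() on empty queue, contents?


enqueue(12) -> [12]
enqueue(5) -> [12, 5]
dequeue() returns 12 -> [5]
enqueue(18) -> [5, 18]
enqueue(29) -> [5, 18, 29]
dequeue() returns 5 -> [18, 29]
Final queue (front to back): [18, 29]


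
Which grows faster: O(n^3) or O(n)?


linear grows slower than cubic
O(n) is asymptotically smaller; O(n^3) grows faster


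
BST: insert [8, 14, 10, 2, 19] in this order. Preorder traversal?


Root = 8; build tree by BST insertion.
Preorder traversal: [8, 2, 14, 10, 19]


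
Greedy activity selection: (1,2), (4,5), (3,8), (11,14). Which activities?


Greedy: pick earliest-ending, then skip overlaps.
Selected (3 activities): [(1, 2), (4, 5), (11, 14)]


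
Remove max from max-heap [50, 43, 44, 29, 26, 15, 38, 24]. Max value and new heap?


Max = 50
Replace root with last, heapify down
Resulting heap: [44, 43, 38, 29, 26, 15, 24]


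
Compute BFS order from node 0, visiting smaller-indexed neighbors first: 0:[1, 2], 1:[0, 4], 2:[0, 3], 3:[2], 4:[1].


BFS queue: start with [0]
Visit order: [0, 1, 2, 4, 3]


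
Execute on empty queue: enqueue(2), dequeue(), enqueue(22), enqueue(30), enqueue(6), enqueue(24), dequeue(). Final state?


enqueue(2) -> [2]
dequeue() returns 2 -> []
enqueue(22) -> [22]
enqueue(30) -> [22, 30]
enqueue(6) -> [22, 30, 6]
enqueue(24) -> [22, 30, 6, 24]
dequeue() returns 22 -> [30, 6, 24]
Final queue (front to back): [30, 6, 24]


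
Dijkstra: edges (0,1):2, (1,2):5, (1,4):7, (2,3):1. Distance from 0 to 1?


Dijkstra from 0:
Distances: {0: 0, 1: 2, 2: 7, 3: 8, 4: 9}
Shortest distance to 1 = 2, path = [0, 1]


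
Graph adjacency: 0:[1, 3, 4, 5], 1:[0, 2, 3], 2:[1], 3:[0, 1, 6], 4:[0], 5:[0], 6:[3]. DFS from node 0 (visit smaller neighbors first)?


DFS stack-based: start with [0]
Visit order: [0, 1, 2, 3, 6, 4, 5]


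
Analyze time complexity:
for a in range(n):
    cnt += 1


Per nesting level: O(n) = O(n)
Complexity: O(n)


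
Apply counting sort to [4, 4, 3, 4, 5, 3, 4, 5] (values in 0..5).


Count array: [0, 0, 0, 2, 4, 2]
Reconstruct: [3, 3, 4, 4, 4, 4, 5, 5]


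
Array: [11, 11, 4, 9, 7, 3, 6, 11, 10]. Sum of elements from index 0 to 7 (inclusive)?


Prefix sums: [0, 11, 22, 26, 35, 42, 45, 51, 62, 72]
Sum[0..7] = prefix[8] - prefix[0] = 62 - 0 = 62


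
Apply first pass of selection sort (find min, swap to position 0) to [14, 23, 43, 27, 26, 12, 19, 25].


After one pass: [12, 23, 43, 27, 26, 14, 19, 25]


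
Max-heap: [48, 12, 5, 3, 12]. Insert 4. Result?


Append 4: [48, 12, 5, 3, 12, 4]
Bubble up: no swaps needed
Result: [48, 12, 5, 3, 12, 4]


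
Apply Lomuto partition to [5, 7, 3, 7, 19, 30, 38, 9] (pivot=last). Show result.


Elements <= 9 go left of pivot.
Result: [5, 7, 3, 7, 9, 30, 38, 19], pivot at index 4


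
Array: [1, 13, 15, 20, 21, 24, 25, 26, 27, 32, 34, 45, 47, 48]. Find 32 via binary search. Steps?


Search for 32:
[0,13] mid=6 arr[6]=25
[7,13] mid=10 arr[10]=34
[7,9] mid=8 arr[8]=27
[9,9] mid=9 arr[9]=32
Total: 4 comparisons


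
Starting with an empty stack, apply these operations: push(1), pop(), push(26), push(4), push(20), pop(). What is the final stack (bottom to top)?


push(1) -> [1]
pop() returns 1 -> []
push(26) -> [26]
push(4) -> [26, 4]
push(20) -> [26, 4, 20]
pop() returns 20 -> [26, 4]
Final stack (bottom to top): [26, 4]


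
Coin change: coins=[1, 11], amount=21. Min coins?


dp[0]=0; dp[i]=1+min(dp[i-c] for c in coins)
...dp[16]=6, dp[17]=7, dp[18]=8, dp[19]=9, dp[20]=10, dp[21]=11
Minimum coins for 21 = 11


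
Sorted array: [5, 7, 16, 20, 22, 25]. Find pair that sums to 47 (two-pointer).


Two pointers: lo=0, hi=5
Found pair: (22, 25) summing to 47


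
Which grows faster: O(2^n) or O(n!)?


exponential grows slower than factorial
O(2^n) is asymptotically smaller; O(n!) grows faster


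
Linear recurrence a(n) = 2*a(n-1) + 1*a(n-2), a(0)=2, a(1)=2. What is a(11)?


Build bottom-up:
...a(9)=2786, a(10)=6726, a(11)=2*6726+1*2786=16238


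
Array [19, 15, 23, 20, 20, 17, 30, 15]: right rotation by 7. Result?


Right rotate by 7: [15, 23, 20, 20, 17, 30, 15, 19]


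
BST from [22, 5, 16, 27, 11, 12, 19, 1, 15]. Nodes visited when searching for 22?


BST root = 22
Search for 22: compare at each node
Path: [22]


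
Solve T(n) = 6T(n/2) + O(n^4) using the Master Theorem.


a=6, b=2, c=4. log_2(6)=2.585 < c=4. Case 3: O(n^c) = O(n^4)
Complexity: O(n^4)


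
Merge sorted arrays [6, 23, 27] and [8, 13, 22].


Compare heads, take smaller each step.
Merged: [6, 8, 13, 22, 23, 27]


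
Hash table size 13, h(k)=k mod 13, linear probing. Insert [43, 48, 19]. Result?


Insertions: 43->slot 4; 48->slot 9; 19->slot 6
Table: [None, None, None, None, 43, None, 19, None, None, 48, None, None, None]


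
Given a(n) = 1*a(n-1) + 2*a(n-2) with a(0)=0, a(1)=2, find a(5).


Build bottom-up:
...a(3)=6, a(4)=10, a(5)=1*10+2*6=22


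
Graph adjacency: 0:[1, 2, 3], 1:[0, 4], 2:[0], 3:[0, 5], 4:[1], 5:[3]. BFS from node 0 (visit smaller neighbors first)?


BFS queue: start with [0]
Visit order: [0, 1, 2, 3, 4, 5]


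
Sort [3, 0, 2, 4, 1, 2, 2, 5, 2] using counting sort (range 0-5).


Count array: [1, 1, 4, 1, 1, 1]
Reconstruct: [0, 1, 2, 2, 2, 2, 3, 4, 5]


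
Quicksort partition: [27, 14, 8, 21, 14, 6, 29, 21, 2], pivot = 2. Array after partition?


Elements <= 2 go left of pivot.
Result: [2, 14, 8, 21, 14, 6, 29, 21, 27], pivot at index 0


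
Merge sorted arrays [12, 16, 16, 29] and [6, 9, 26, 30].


Compare heads, take smaller each step.
Merged: [6, 9, 12, 16, 16, 26, 29, 30]


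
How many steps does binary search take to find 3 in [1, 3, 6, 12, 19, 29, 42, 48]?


Search for 3:
[0,7] mid=3 arr[3]=12
[0,2] mid=1 arr[1]=3
Total: 2 comparisons


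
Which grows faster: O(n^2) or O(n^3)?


quadratic grows slower than cubic
O(n^2) is asymptotically smaller; O(n^3) grows faster


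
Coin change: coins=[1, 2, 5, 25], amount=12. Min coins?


dp[0]=0; dp[i]=1+min(dp[i-c] for c in coins)
...dp[7]=2, dp[8]=3, dp[9]=3, dp[10]=2, dp[11]=3, dp[12]=3
Minimum coins for 12 = 3


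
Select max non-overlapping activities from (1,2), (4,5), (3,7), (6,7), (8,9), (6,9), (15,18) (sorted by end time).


Greedy: pick earliest-ending, then skip overlaps.
Selected (5 activities): [(1, 2), (4, 5), (6, 7), (8, 9), (15, 18)]


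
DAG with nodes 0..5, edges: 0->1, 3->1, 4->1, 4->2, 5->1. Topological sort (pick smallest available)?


Kahn's algorithm, process smallest node first
Order: [0, 3, 4, 2, 5, 1]


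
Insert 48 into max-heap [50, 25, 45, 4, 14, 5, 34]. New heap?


Append 48: [50, 25, 45, 4, 14, 5, 34, 48]
Bubble up: swap idx 7(48) with idx 3(4); swap idx 3(48) with idx 1(25)
Result: [50, 48, 45, 25, 14, 5, 34, 4]


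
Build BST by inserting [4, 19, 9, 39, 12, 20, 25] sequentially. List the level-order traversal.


Root = 4; build tree by BST insertion.
Level-Order traversal: [4, 19, 9, 39, 12, 20, 25]


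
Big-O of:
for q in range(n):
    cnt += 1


Per nesting level: O(n) = O(n)
Complexity: O(n)


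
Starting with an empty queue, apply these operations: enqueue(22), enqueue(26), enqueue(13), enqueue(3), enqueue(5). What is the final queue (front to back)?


enqueue(22) -> [22]
enqueue(26) -> [22, 26]
enqueue(13) -> [22, 26, 13]
enqueue(3) -> [22, 26, 13, 3]
enqueue(5) -> [22, 26, 13, 3, 5]
Final queue (front to back): [22, 26, 13, 3, 5]


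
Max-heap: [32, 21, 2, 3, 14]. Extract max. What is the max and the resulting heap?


Max = 32
Replace root with last, heapify down
Resulting heap: [21, 14, 2, 3]


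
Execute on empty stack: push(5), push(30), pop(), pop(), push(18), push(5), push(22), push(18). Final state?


push(5) -> [5]
push(30) -> [5, 30]
pop() returns 30 -> [5]
pop() returns 5 -> []
push(18) -> [18]
push(5) -> [18, 5]
push(22) -> [18, 5, 22]
push(18) -> [18, 5, 22, 18]
Final stack (bottom to top): [18, 5, 22, 18]


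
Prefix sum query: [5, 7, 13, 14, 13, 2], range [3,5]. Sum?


Prefix sums: [0, 5, 12, 25, 39, 52, 54]
Sum[3..5] = prefix[6] - prefix[3] = 54 - 25 = 29


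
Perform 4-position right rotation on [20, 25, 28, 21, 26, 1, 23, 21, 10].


Right rotate by 4: [1, 23, 21, 10, 20, 25, 28, 21, 26]


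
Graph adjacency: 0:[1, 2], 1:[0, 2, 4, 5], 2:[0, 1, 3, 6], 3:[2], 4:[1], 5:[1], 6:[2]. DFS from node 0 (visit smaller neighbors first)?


DFS stack-based: start with [0]
Visit order: [0, 1, 2, 3, 6, 4, 5]


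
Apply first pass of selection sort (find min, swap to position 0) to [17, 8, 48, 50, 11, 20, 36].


After one pass: [8, 17, 48, 50, 11, 20, 36]


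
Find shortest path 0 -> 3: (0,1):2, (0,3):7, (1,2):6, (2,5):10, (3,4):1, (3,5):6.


Dijkstra from 0:
Distances: {0: 0, 1: 2, 2: 8, 3: 7, 4: 8, 5: 13}
Shortest distance to 3 = 7, path = [0, 3]


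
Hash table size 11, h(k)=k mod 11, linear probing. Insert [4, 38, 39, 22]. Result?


Insertions: 4->slot 4; 38->slot 5; 39->slot 6; 22->slot 0
Table: [22, None, None, None, 4, 38, 39, None, None, None, None]


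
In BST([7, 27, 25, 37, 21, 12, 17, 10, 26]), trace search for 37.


BST root = 7
Search for 37: compare at each node
Path: [7, 27, 37]


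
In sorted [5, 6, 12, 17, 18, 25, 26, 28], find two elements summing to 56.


Two pointers: lo=0, hi=7
No pair sums to 56


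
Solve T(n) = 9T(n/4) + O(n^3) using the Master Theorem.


a=9, b=4, c=3. log_4(9)=1.585 < c=3. Case 3: O(n^c) = O(n^3)
Complexity: O(n^3)


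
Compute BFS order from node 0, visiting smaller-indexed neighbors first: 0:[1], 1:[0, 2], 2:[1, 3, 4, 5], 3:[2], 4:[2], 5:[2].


BFS queue: start with [0]
Visit order: [0, 1, 2, 3, 4, 5]


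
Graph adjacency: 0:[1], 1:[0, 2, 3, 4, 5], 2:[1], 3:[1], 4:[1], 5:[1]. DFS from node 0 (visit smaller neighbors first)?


DFS stack-based: start with [0]
Visit order: [0, 1, 2, 3, 4, 5]


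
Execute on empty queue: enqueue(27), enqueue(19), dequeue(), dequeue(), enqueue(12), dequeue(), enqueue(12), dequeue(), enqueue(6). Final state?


enqueue(27) -> [27]
enqueue(19) -> [27, 19]
dequeue() returns 27 -> [19]
dequeue() returns 19 -> []
enqueue(12) -> [12]
dequeue() returns 12 -> []
enqueue(12) -> [12]
dequeue() returns 12 -> []
enqueue(6) -> [6]
Final queue (front to back): [6]


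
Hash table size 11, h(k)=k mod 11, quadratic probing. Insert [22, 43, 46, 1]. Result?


Insertions: 22->slot 0; 43->slot 10; 46->slot 2; 1->slot 1
Table: [22, 1, 46, None, None, None, None, None, None, None, 43]


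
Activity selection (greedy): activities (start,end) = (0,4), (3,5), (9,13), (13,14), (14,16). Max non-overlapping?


Greedy: pick earliest-ending, then skip overlaps.
Selected (4 activities): [(0, 4), (9, 13), (13, 14), (14, 16)]


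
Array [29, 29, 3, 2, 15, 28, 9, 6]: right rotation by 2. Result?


Right rotate by 2: [9, 6, 29, 29, 3, 2, 15, 28]


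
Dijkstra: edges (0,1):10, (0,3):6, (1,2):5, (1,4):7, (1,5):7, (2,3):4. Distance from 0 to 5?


Dijkstra from 0:
Distances: {0: 0, 1: 10, 2: 10, 3: 6, 4: 17, 5: 17}
Shortest distance to 5 = 17, path = [0, 1, 5]


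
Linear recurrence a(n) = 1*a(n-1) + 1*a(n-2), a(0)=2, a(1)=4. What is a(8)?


Build bottom-up:
...a(6)=42, a(7)=68, a(8)=1*68+1*42=110


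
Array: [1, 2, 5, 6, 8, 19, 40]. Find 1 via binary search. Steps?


Search for 1:
[0,6] mid=3 arr[3]=6
[0,2] mid=1 arr[1]=2
[0,0] mid=0 arr[0]=1
Total: 3 comparisons


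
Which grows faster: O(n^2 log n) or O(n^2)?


quadratic grows slower than n^2 log n
O(n^2) is asymptotically smaller; O(n^2 log n) grows faster


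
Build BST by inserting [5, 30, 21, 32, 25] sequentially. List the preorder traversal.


Root = 5; build tree by BST insertion.
Preorder traversal: [5, 30, 21, 25, 32]


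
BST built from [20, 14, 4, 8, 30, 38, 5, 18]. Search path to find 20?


BST root = 20
Search for 20: compare at each node
Path: [20]


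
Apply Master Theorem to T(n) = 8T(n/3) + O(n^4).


a=8, b=3, c=4. log_3(8)=1.893 < c=4. Case 3: O(n^c) = O(n^4)
Complexity: O(n^4)


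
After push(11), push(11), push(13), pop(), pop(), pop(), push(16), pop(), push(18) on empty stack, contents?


push(11) -> [11]
push(11) -> [11, 11]
push(13) -> [11, 11, 13]
pop() returns 13 -> [11, 11]
pop() returns 11 -> [11]
pop() returns 11 -> []
push(16) -> [16]
pop() returns 16 -> []
push(18) -> [18]
Final stack (bottom to top): [18]


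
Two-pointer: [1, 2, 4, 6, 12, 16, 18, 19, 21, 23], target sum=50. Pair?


Two pointers: lo=0, hi=9
No pair sums to 50


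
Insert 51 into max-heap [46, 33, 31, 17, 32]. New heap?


Append 51: [46, 33, 31, 17, 32, 51]
Bubble up: swap idx 5(51) with idx 2(31); swap idx 2(51) with idx 0(46)
Result: [51, 33, 46, 17, 32, 31]


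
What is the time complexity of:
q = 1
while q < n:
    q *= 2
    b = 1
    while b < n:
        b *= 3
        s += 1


Per nesting level: O(log n) * O(log n) = O((log n)^2)
Complexity: O((log n)^2)


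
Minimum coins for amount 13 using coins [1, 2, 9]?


dp[0]=0; dp[i]=1+min(dp[i-c] for c in coins)
...dp[8]=4, dp[9]=1, dp[10]=2, dp[11]=2, dp[12]=3, dp[13]=3
Minimum coins for 13 = 3


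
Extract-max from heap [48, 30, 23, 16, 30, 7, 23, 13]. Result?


Max = 48
Replace root with last, heapify down
Resulting heap: [30, 30, 23, 16, 13, 7, 23]


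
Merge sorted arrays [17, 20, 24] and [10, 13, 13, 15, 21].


Compare heads, take smaller each step.
Merged: [10, 13, 13, 15, 17, 20, 21, 24]


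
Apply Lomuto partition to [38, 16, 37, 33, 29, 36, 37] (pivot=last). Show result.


Elements <= 37 go left of pivot.
Result: [16, 37, 33, 29, 36, 37, 38], pivot at index 5


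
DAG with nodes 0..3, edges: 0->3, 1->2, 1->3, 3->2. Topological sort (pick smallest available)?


Kahn's algorithm, process smallest node first
Order: [0, 1, 3, 2]


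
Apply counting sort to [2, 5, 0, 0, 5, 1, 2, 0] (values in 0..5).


Count array: [3, 1, 2, 0, 0, 2]
Reconstruct: [0, 0, 0, 1, 2, 2, 5, 5]


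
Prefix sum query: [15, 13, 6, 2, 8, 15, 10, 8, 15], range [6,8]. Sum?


Prefix sums: [0, 15, 28, 34, 36, 44, 59, 69, 77, 92]
Sum[6..8] = prefix[9] - prefix[6] = 92 - 59 = 33


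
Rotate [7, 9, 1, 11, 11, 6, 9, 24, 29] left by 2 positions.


Left rotate by 2: [1, 11, 11, 6, 9, 24, 29, 7, 9]


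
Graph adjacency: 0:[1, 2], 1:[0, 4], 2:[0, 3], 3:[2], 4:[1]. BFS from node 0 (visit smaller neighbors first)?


BFS queue: start with [0]
Visit order: [0, 1, 2, 4, 3]


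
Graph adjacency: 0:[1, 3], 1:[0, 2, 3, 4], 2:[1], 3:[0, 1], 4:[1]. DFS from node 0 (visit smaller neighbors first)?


DFS stack-based: start with [0]
Visit order: [0, 1, 2, 3, 4]


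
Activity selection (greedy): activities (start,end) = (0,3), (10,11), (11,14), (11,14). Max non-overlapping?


Greedy: pick earliest-ending, then skip overlaps.
Selected (3 activities): [(0, 3), (10, 11), (11, 14)]


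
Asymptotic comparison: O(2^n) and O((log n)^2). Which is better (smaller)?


polylogarithmic grows slower than exponential
O((log n)^2) is asymptotically smaller; O(2^n) grows faster


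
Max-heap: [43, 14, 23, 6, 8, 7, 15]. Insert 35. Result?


Append 35: [43, 14, 23, 6, 8, 7, 15, 35]
Bubble up: swap idx 7(35) with idx 3(6); swap idx 3(35) with idx 1(14)
Result: [43, 35, 23, 14, 8, 7, 15, 6]


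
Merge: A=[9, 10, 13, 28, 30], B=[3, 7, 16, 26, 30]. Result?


Compare heads, take smaller each step.
Merged: [3, 7, 9, 10, 13, 16, 26, 28, 30, 30]


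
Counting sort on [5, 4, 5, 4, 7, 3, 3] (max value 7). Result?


Count array: [0, 0, 0, 2, 2, 2, 0, 1]
Reconstruct: [3, 3, 4, 4, 5, 5, 7]


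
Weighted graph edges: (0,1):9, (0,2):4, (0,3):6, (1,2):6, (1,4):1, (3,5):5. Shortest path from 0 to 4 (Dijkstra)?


Dijkstra from 0:
Distances: {0: 0, 1: 9, 2: 4, 3: 6, 4: 10, 5: 11}
Shortest distance to 4 = 10, path = [0, 1, 4]


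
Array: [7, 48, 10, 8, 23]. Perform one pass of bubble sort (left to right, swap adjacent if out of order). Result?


After one pass: [7, 10, 8, 23, 48]


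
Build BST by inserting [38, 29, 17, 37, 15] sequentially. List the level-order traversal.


Root = 38; build tree by BST insertion.
Level-Order traversal: [38, 29, 17, 37, 15]


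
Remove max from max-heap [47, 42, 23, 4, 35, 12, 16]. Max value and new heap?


Max = 47
Replace root with last, heapify down
Resulting heap: [42, 35, 23, 4, 16, 12]


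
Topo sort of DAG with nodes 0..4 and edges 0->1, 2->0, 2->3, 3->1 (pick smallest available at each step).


Kahn's algorithm, process smallest node first
Order: [2, 0, 3, 1, 4]


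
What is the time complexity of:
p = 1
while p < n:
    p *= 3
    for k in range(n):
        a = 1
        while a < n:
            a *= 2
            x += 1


Per nesting level: O(log n) * O(n) * O(log n) = O(n (log n)^2)
Complexity: O(n (log n)^2)


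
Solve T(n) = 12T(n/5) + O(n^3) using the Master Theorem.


a=12, b=5, c=3. log_5(12)=1.544 < c=3. Case 3: O(n^c) = O(n^3)
Complexity: O(n^3)


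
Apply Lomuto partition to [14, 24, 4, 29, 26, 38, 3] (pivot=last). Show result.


Elements <= 3 go left of pivot.
Result: [3, 24, 4, 29, 26, 38, 14], pivot at index 0


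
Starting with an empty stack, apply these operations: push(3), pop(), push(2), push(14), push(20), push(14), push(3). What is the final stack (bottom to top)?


push(3) -> [3]
pop() returns 3 -> []
push(2) -> [2]
push(14) -> [2, 14]
push(20) -> [2, 14, 20]
push(14) -> [2, 14, 20, 14]
push(3) -> [2, 14, 20, 14, 3]
Final stack (bottom to top): [2, 14, 20, 14, 3]


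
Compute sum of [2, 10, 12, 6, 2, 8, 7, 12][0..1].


Prefix sums: [0, 2, 12, 24, 30, 32, 40, 47, 59]
Sum[0..1] = prefix[2] - prefix[0] = 12 - 0 = 12


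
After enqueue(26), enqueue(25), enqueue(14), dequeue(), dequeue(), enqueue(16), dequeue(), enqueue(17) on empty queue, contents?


enqueue(26) -> [26]
enqueue(25) -> [26, 25]
enqueue(14) -> [26, 25, 14]
dequeue() returns 26 -> [25, 14]
dequeue() returns 25 -> [14]
enqueue(16) -> [14, 16]
dequeue() returns 14 -> [16]
enqueue(17) -> [16, 17]
Final queue (front to back): [16, 17]


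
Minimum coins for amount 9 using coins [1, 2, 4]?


dp[0]=0; dp[i]=1+min(dp[i-c] for c in coins)
...dp[4]=1, dp[5]=2, dp[6]=2, dp[7]=3, dp[8]=2, dp[9]=3
Minimum coins for 9 = 3


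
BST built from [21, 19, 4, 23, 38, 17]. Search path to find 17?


BST root = 21
Search for 17: compare at each node
Path: [21, 19, 4, 17]


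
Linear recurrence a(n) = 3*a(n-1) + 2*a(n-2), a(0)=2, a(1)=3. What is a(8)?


Build bottom-up:
...a(6)=2041, a(7)=7269, a(8)=3*7269+2*2041=25889


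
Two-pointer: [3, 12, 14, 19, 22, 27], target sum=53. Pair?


Two pointers: lo=0, hi=5
No pair sums to 53


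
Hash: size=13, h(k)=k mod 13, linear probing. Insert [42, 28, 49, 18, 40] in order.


Insertions: 42->slot 3; 28->slot 2; 49->slot 10; 18->slot 5; 40->slot 1
Table: [None, 40, 28, 42, None, 18, None, None, None, None, 49, None, None]


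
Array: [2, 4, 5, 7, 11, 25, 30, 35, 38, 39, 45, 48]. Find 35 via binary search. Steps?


Search for 35:
[0,11] mid=5 arr[5]=25
[6,11] mid=8 arr[8]=38
[6,7] mid=6 arr[6]=30
[7,7] mid=7 arr[7]=35
Total: 4 comparisons


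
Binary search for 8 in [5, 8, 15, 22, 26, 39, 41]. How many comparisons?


Search for 8:
[0,6] mid=3 arr[3]=22
[0,2] mid=1 arr[1]=8
Total: 2 comparisons


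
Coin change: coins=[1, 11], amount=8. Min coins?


dp[0]=0; dp[i]=1+min(dp[i-c] for c in coins)
...dp[3]=3, dp[4]=4, dp[5]=5, dp[6]=6, dp[7]=7, dp[8]=8
Minimum coins for 8 = 8


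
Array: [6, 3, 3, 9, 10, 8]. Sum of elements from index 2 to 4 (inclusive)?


Prefix sums: [0, 6, 9, 12, 21, 31, 39]
Sum[2..4] = prefix[5] - prefix[2] = 31 - 9 = 22


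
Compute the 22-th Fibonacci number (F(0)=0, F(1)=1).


F(n)=F(n-1)+F(n-2)
...F(20)=6765, F(21)=10946, F(22)=17711


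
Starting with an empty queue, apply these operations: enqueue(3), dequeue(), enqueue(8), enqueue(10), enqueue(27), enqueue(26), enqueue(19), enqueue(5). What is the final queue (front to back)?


enqueue(3) -> [3]
dequeue() returns 3 -> []
enqueue(8) -> [8]
enqueue(10) -> [8, 10]
enqueue(27) -> [8, 10, 27]
enqueue(26) -> [8, 10, 27, 26]
enqueue(19) -> [8, 10, 27, 26, 19]
enqueue(5) -> [8, 10, 27, 26, 19, 5]
Final queue (front to back): [8, 10, 27, 26, 19, 5]


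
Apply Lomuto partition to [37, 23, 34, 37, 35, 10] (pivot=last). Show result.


Elements <= 10 go left of pivot.
Result: [10, 23, 34, 37, 35, 37], pivot at index 0


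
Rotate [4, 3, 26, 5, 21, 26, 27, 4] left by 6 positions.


Left rotate by 6: [27, 4, 4, 3, 26, 5, 21, 26]


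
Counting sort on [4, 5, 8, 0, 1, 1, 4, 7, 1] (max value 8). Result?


Count array: [1, 3, 0, 0, 2, 1, 0, 1, 1]
Reconstruct: [0, 1, 1, 1, 4, 4, 5, 7, 8]


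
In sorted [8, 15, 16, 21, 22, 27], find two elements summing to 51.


Two pointers: lo=0, hi=5
No pair sums to 51


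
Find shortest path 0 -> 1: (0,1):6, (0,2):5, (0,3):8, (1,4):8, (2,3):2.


Dijkstra from 0:
Distances: {0: 0, 1: 6, 2: 5, 3: 7, 4: 14}
Shortest distance to 1 = 6, path = [0, 1]


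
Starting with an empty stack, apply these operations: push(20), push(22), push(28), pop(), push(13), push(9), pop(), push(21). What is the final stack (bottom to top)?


push(20) -> [20]
push(22) -> [20, 22]
push(28) -> [20, 22, 28]
pop() returns 28 -> [20, 22]
push(13) -> [20, 22, 13]
push(9) -> [20, 22, 13, 9]
pop() returns 9 -> [20, 22, 13]
push(21) -> [20, 22, 13, 21]
Final stack (bottom to top): [20, 22, 13, 21]


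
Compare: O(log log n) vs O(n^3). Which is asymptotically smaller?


double-logarithmic grows slower than cubic
O(log log n) is asymptotically smaller; O(n^3) grows faster


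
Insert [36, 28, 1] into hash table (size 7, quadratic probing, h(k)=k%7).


Insertions: 36->slot 1; 28->slot 0; 1->slot 2
Table: [28, 36, 1, None, None, None, None]


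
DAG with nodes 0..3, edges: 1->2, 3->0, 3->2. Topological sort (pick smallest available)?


Kahn's algorithm, process smallest node first
Order: [1, 3, 0, 2]


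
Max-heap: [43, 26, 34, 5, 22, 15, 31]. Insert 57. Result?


Append 57: [43, 26, 34, 5, 22, 15, 31, 57]
Bubble up: swap idx 7(57) with idx 3(5); swap idx 3(57) with idx 1(26); swap idx 1(57) with idx 0(43)
Result: [57, 43, 34, 26, 22, 15, 31, 5]


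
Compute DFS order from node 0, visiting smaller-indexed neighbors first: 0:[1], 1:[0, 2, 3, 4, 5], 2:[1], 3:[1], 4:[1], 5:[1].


DFS stack-based: start with [0]
Visit order: [0, 1, 2, 3, 4, 5]


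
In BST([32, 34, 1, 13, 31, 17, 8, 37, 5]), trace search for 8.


BST root = 32
Search for 8: compare at each node
Path: [32, 1, 13, 8]


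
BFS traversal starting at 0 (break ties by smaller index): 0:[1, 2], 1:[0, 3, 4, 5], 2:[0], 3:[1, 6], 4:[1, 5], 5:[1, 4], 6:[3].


BFS queue: start with [0]
Visit order: [0, 1, 2, 3, 4, 5, 6]


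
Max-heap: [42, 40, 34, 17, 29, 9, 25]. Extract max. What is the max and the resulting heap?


Max = 42
Replace root with last, heapify down
Resulting heap: [40, 29, 34, 17, 25, 9]


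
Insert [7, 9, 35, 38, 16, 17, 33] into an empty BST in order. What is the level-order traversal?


Root = 7; build tree by BST insertion.
Level-Order traversal: [7, 9, 35, 16, 38, 17, 33]


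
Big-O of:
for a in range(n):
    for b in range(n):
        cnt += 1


Per nesting level: O(n) * O(n) = O(n^2)
Complexity: O(n^2)


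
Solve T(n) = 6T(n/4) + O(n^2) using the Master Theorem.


a=6, b=4, c=2. log_4(6)=1.292 < c=2. Case 3: O(n^c) = O(n^2)
Complexity: O(n^2)


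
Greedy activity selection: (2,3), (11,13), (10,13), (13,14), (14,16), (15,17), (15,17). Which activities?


Greedy: pick earliest-ending, then skip overlaps.
Selected (4 activities): [(2, 3), (11, 13), (13, 14), (14, 16)]


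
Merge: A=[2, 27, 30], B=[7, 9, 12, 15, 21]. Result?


Compare heads, take smaller each step.
Merged: [2, 7, 9, 12, 15, 21, 27, 30]


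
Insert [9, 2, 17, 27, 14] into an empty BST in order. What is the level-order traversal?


Root = 9; build tree by BST insertion.
Level-Order traversal: [9, 2, 17, 14, 27]


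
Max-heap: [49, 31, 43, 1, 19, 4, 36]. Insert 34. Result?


Append 34: [49, 31, 43, 1, 19, 4, 36, 34]
Bubble up: swap idx 7(34) with idx 3(1); swap idx 3(34) with idx 1(31)
Result: [49, 34, 43, 31, 19, 4, 36, 1]


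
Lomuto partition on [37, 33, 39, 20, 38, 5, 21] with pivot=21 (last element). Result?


Elements <= 21 go left of pivot.
Result: [20, 5, 21, 37, 38, 33, 39], pivot at index 2


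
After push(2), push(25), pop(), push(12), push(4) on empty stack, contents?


push(2) -> [2]
push(25) -> [2, 25]
pop() returns 25 -> [2]
push(12) -> [2, 12]
push(4) -> [2, 12, 4]
Final stack (bottom to top): [2, 12, 4]


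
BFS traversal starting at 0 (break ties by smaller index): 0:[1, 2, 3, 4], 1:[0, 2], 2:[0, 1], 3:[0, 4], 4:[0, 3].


BFS queue: start with [0]
Visit order: [0, 1, 2, 3, 4]


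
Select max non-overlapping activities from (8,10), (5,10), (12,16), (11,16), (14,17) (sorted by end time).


Greedy: pick earliest-ending, then skip overlaps.
Selected (2 activities): [(8, 10), (12, 16)]


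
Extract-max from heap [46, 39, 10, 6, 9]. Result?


Max = 46
Replace root with last, heapify down
Resulting heap: [39, 9, 10, 6]


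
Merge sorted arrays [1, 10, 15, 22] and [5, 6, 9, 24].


Compare heads, take smaller each step.
Merged: [1, 5, 6, 9, 10, 15, 22, 24]


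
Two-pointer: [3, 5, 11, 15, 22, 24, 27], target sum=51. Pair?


Two pointers: lo=0, hi=6
Found pair: (24, 27) summing to 51


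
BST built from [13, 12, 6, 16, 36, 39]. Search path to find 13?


BST root = 13
Search for 13: compare at each node
Path: [13]


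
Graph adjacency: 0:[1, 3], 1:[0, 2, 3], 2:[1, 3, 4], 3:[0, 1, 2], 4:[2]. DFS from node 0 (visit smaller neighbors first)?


DFS stack-based: start with [0]
Visit order: [0, 1, 2, 3, 4]


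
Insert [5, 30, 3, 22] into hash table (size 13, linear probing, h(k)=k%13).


Insertions: 5->slot 5; 30->slot 4; 3->slot 3; 22->slot 9
Table: [None, None, None, 3, 30, 5, None, None, None, 22, None, None, None]


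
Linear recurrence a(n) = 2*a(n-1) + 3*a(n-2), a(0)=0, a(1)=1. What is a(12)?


Build bottom-up:
...a(10)=14762, a(11)=44287, a(12)=2*44287+3*14762=132860


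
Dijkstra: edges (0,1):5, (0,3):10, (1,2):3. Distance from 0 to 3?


Dijkstra from 0:
Distances: {0: 0, 1: 5, 2: 8, 3: 10}
Shortest distance to 3 = 10, path = [0, 3]


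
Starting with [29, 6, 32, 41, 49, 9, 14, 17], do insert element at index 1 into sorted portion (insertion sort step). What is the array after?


After one pass: [6, 29, 32, 41, 49, 9, 14, 17]


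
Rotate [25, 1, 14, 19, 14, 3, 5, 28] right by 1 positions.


Right rotate by 1: [28, 25, 1, 14, 19, 14, 3, 5]


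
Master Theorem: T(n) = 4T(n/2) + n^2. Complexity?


a=4, b=2, c=2. log_2(4)=2 = c=2. Case 2: O(n^c log n) = O(n^2 log n)
Complexity: O(n^2 log n)


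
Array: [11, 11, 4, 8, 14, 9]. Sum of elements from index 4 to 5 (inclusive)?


Prefix sums: [0, 11, 22, 26, 34, 48, 57]
Sum[4..5] = prefix[6] - prefix[4] = 57 - 34 = 23


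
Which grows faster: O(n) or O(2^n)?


linear grows slower than exponential
O(n) is asymptotically smaller; O(2^n) grows faster


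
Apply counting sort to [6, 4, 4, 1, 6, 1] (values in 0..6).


Count array: [0, 2, 0, 0, 2, 0, 2]
Reconstruct: [1, 1, 4, 4, 6, 6]


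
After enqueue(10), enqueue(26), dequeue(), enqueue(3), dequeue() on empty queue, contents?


enqueue(10) -> [10]
enqueue(26) -> [10, 26]
dequeue() returns 10 -> [26]
enqueue(3) -> [26, 3]
dequeue() returns 26 -> [3]
Final queue (front to back): [3]


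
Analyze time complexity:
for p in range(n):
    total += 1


Per nesting level: O(n) = O(n)
Complexity: O(n)


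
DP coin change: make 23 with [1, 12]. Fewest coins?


dp[0]=0; dp[i]=1+min(dp[i-c] for c in coins)
...dp[18]=7, dp[19]=8, dp[20]=9, dp[21]=10, dp[22]=11, dp[23]=12
Minimum coins for 23 = 12


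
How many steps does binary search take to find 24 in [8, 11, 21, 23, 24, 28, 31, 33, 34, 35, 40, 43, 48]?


Search for 24:
[0,12] mid=6 arr[6]=31
[0,5] mid=2 arr[2]=21
[3,5] mid=4 arr[4]=24
Total: 3 comparisons


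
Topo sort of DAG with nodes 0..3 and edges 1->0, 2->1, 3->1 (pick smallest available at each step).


Kahn's algorithm, process smallest node first
Order: [2, 3, 1, 0]


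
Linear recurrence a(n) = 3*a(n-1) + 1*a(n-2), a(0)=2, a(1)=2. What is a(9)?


Build bottom-up:
...a(7)=3098, a(8)=10232, a(9)=3*10232+1*3098=33794


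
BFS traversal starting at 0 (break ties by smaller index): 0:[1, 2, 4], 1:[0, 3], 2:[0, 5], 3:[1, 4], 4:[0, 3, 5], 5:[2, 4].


BFS queue: start with [0]
Visit order: [0, 1, 2, 4, 3, 5]


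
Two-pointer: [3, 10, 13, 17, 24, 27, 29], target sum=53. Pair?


Two pointers: lo=0, hi=6
Found pair: (24, 29) summing to 53


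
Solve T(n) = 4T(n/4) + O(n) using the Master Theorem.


a=4, b=4, c=1. log_4(4)=1 = c=1. Case 2: O(n^c log n) = O(n log n)
Complexity: O(n log n)


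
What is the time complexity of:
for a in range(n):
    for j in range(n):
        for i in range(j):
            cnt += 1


Per nesting level: O(n) * O(n) * O(n) [triangular over j] = O(n^3)
Complexity: O(n^3)


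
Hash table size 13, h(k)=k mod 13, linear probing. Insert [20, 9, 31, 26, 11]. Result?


Insertions: 20->slot 7; 9->slot 9; 31->slot 5; 26->slot 0; 11->slot 11
Table: [26, None, None, None, None, 31, None, 20, None, 9, None, 11, None]


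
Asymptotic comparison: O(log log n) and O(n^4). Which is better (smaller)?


double-logarithmic grows slower than quartic
O(log log n) is asymptotically smaller; O(n^4) grows faster


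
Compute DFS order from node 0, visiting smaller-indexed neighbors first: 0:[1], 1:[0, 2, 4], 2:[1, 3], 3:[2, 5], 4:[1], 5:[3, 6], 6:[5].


DFS stack-based: start with [0]
Visit order: [0, 1, 2, 3, 5, 6, 4]


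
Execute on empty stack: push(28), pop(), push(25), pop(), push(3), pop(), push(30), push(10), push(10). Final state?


push(28) -> [28]
pop() returns 28 -> []
push(25) -> [25]
pop() returns 25 -> []
push(3) -> [3]
pop() returns 3 -> []
push(30) -> [30]
push(10) -> [30, 10]
push(10) -> [30, 10, 10]
Final stack (bottom to top): [30, 10, 10]


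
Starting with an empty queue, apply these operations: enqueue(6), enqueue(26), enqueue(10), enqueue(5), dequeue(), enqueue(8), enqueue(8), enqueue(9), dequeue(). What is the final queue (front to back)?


enqueue(6) -> [6]
enqueue(26) -> [6, 26]
enqueue(10) -> [6, 26, 10]
enqueue(5) -> [6, 26, 10, 5]
dequeue() returns 6 -> [26, 10, 5]
enqueue(8) -> [26, 10, 5, 8]
enqueue(8) -> [26, 10, 5, 8, 8]
enqueue(9) -> [26, 10, 5, 8, 8, 9]
dequeue() returns 26 -> [10, 5, 8, 8, 9]
Final queue (front to back): [10, 5, 8, 8, 9]


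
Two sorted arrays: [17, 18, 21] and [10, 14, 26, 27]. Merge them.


Compare heads, take smaller each step.
Merged: [10, 14, 17, 18, 21, 26, 27]


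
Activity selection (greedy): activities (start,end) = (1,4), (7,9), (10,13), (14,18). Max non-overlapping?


Greedy: pick earliest-ending, then skip overlaps.
Selected (4 activities): [(1, 4), (7, 9), (10, 13), (14, 18)]


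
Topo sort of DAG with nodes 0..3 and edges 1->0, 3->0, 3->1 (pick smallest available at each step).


Kahn's algorithm, process smallest node first
Order: [2, 3, 1, 0]


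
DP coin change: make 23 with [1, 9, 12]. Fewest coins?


dp[0]=0; dp[i]=1+min(dp[i-c] for c in coins)
...dp[18]=2, dp[19]=3, dp[20]=4, dp[21]=2, dp[22]=3, dp[23]=4
Minimum coins for 23 = 4


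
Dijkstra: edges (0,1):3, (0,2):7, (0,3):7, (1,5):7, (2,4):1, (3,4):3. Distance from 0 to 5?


Dijkstra from 0:
Distances: {0: 0, 1: 3, 2: 7, 3: 7, 4: 8, 5: 10}
Shortest distance to 5 = 10, path = [0, 1, 5]


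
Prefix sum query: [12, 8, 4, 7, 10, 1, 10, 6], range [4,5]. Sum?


Prefix sums: [0, 12, 20, 24, 31, 41, 42, 52, 58]
Sum[4..5] = prefix[6] - prefix[4] = 42 - 31 = 11


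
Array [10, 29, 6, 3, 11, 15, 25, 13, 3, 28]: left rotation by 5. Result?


Left rotate by 5: [15, 25, 13, 3, 28, 10, 29, 6, 3, 11]


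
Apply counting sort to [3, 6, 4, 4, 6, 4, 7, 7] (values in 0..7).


Count array: [0, 0, 0, 1, 3, 0, 2, 2]
Reconstruct: [3, 4, 4, 4, 6, 6, 7, 7]


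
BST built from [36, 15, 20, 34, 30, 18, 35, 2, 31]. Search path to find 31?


BST root = 36
Search for 31: compare at each node
Path: [36, 15, 20, 34, 30, 31]


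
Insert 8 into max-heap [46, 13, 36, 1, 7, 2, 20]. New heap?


Append 8: [46, 13, 36, 1, 7, 2, 20, 8]
Bubble up: swap idx 7(8) with idx 3(1)
Result: [46, 13, 36, 8, 7, 2, 20, 1]


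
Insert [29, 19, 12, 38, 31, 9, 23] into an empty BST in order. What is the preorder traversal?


Root = 29; build tree by BST insertion.
Preorder traversal: [29, 19, 12, 9, 23, 38, 31]


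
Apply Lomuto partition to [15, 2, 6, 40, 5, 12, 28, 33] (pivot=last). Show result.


Elements <= 33 go left of pivot.
Result: [15, 2, 6, 5, 12, 28, 33, 40], pivot at index 6


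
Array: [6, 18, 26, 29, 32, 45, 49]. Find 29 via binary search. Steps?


Search for 29:
[0,6] mid=3 arr[3]=29
Total: 1 comparisons


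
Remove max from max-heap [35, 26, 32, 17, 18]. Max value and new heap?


Max = 35
Replace root with last, heapify down
Resulting heap: [32, 26, 18, 17]


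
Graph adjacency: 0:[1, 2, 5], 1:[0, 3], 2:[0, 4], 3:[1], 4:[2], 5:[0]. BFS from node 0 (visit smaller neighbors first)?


BFS queue: start with [0]
Visit order: [0, 1, 2, 5, 3, 4]


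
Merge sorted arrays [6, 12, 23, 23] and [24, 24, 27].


Compare heads, take smaller each step.
Merged: [6, 12, 23, 23, 24, 24, 27]


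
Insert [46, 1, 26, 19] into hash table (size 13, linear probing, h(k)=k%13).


Insertions: 46->slot 7; 1->slot 1; 26->slot 0; 19->slot 6
Table: [26, 1, None, None, None, None, 19, 46, None, None, None, None, None]


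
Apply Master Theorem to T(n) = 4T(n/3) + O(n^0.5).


a=4, b=3, c=0.5. log_3(4)=1.262 > c=0.5. Case 1: O(n^log_b(a)) = O(n^1.262)
Complexity: O(n^1.262)


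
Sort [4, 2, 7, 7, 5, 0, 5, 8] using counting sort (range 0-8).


Count array: [1, 0, 1, 0, 1, 2, 0, 2, 1]
Reconstruct: [0, 2, 4, 5, 5, 7, 7, 8]


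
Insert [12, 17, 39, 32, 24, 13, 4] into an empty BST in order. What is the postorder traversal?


Root = 12; build tree by BST insertion.
Postorder traversal: [4, 13, 24, 32, 39, 17, 12]


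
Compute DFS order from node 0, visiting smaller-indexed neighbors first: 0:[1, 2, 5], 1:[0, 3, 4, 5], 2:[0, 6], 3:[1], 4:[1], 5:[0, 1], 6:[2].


DFS stack-based: start with [0]
Visit order: [0, 1, 3, 4, 5, 2, 6]


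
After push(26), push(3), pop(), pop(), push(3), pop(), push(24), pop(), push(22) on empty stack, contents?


push(26) -> [26]
push(3) -> [26, 3]
pop() returns 3 -> [26]
pop() returns 26 -> []
push(3) -> [3]
pop() returns 3 -> []
push(24) -> [24]
pop() returns 24 -> []
push(22) -> [22]
Final stack (bottom to top): [22]


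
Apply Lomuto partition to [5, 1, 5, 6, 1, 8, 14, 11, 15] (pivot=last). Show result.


Elements <= 15 go left of pivot.
Result: [5, 1, 5, 6, 1, 8, 14, 11, 15], pivot at index 8


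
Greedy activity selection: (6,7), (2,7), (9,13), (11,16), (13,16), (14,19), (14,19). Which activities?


Greedy: pick earliest-ending, then skip overlaps.
Selected (3 activities): [(6, 7), (9, 13), (13, 16)]


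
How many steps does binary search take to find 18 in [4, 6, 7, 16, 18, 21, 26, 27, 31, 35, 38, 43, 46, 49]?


Search for 18:
[0,13] mid=6 arr[6]=26
[0,5] mid=2 arr[2]=7
[3,5] mid=4 arr[4]=18
Total: 3 comparisons


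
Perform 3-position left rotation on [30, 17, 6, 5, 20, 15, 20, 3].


Left rotate by 3: [5, 20, 15, 20, 3, 30, 17, 6]


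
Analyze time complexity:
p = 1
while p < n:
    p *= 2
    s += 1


Per nesting level: O(log n) = O(log n)
Complexity: O(log n)


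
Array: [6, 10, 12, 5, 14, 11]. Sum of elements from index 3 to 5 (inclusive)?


Prefix sums: [0, 6, 16, 28, 33, 47, 58]
Sum[3..5] = prefix[6] - prefix[3] = 58 - 28 = 30


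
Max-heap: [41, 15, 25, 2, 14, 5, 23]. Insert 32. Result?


Append 32: [41, 15, 25, 2, 14, 5, 23, 32]
Bubble up: swap idx 7(32) with idx 3(2); swap idx 3(32) with idx 1(15)
Result: [41, 32, 25, 15, 14, 5, 23, 2]


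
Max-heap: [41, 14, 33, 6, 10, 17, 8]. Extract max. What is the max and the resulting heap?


Max = 41
Replace root with last, heapify down
Resulting heap: [33, 14, 17, 6, 10, 8]


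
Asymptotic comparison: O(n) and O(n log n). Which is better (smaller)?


linear grows slower than linearithmic
O(n) is asymptotically smaller; O(n log n) grows faster


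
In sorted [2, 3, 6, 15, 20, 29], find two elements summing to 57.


Two pointers: lo=0, hi=5
No pair sums to 57


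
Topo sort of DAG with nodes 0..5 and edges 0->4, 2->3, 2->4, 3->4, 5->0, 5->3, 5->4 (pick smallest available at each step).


Kahn's algorithm, process smallest node first
Order: [1, 2, 5, 0, 3, 4]


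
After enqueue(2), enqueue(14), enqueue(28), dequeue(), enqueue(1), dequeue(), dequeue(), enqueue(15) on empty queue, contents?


enqueue(2) -> [2]
enqueue(14) -> [2, 14]
enqueue(28) -> [2, 14, 28]
dequeue() returns 2 -> [14, 28]
enqueue(1) -> [14, 28, 1]
dequeue() returns 14 -> [28, 1]
dequeue() returns 28 -> [1]
enqueue(15) -> [1, 15]
Final queue (front to back): [1, 15]


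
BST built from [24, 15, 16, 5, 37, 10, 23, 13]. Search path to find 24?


BST root = 24
Search for 24: compare at each node
Path: [24]


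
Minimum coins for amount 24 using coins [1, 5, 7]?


dp[0]=0; dp[i]=1+min(dp[i-c] for c in coins)
...dp[19]=3, dp[20]=4, dp[21]=3, dp[22]=4, dp[23]=5, dp[24]=4
Minimum coins for 24 = 4


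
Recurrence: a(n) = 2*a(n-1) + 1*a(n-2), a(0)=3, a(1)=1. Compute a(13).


Build bottom-up:
...a(11)=12875, a(12)=31083, a(13)=2*31083+1*12875=75041
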